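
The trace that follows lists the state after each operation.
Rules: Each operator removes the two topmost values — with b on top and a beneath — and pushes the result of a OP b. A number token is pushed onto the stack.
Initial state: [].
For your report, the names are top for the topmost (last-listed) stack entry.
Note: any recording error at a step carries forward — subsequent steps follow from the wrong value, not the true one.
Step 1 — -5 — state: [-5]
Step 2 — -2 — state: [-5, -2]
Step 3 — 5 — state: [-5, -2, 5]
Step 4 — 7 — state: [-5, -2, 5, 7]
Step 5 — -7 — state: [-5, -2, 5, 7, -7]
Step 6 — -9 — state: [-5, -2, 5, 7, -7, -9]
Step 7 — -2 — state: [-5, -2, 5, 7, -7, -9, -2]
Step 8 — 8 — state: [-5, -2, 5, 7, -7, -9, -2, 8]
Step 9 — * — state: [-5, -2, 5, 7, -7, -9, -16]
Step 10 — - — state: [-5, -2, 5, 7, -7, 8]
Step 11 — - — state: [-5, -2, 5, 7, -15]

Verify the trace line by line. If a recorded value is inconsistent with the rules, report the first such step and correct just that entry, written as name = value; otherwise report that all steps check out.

step 1: push -5: top = -5 -> checks out
step 2: push -2: top = -2 -> in agreement
step 3: push 5: top = 5 -> confirmed correct
step 4: push 7: top = 7 -> no discrepancy
step 5: push -7: top = -7 -> matches
step 6: push -9: top = -9 -> checks out
step 7: push -2: top = -2 -> exactly as logged
step 8: push 8: top = 8 -> verified
step 9: -2 * 8 = -16 -> checks out
step 10: -9 - -16 = 7 -> the trace disagrees here
The earliest wrong entry is at step 10: it should read top = 7.

step 10, top = 7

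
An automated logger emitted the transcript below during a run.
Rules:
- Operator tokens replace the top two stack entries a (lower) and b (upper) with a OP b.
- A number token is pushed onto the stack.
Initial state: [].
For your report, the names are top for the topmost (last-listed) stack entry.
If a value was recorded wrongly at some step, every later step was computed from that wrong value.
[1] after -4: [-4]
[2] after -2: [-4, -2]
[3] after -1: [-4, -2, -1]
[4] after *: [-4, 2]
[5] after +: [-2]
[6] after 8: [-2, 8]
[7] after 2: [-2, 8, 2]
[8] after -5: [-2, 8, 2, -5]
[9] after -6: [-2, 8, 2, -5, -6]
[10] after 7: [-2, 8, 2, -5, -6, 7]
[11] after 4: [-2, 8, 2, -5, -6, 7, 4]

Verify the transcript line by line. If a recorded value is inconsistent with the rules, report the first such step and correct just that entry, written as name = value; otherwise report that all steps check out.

Recomputing the run from the initial state:
step 1: [-4]
step 2: [-4, -2]
step 3: [-4, -2, -1]
step 4: [-4, 2]
step 5: [-2]
step 6: [-2, 8]
step 7: [-2, 8, 2]
step 8: [-2, 8, 2, -5]
step 9: [-2, 8, 2, -5, -6]
step 10: [-2, 8, 2, -5, -6, 7]
step 11: [-2, 8, 2, -5, -6, 7, 4]
This matches the transcript at every step.

no error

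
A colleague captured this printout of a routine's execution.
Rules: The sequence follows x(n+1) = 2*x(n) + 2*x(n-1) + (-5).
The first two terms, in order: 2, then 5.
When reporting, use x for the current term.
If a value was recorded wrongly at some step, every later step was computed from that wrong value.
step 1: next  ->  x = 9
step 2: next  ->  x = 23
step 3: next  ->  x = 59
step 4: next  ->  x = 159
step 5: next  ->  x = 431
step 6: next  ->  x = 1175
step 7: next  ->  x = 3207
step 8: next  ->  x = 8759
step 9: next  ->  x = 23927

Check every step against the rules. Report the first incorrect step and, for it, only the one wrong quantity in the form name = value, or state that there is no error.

no error

1. x = 2*(5) + (2)*(2) + (-5) = 9 (matches)
2. x = 2*(9) + (2)*(5) + (-5) = 23 (exactly as logged)
3. x = 2*(23) + (2)*(9) + (-5) = 59 (same as recorded)
4. x = 2*(59) + (2)*(23) + (-5) = 159 (exactly as logged)
5. x = 2*(159) + (2)*(59) + (-5) = 431 (same as recorded)
6. x = 2*(431) + (2)*(159) + (-5) = 1175 (agrees with the printout)
7. x = 2*(1175) + (2)*(431) + (-5) = 3207 (same as recorded)
8. x = 2*(3207) + (2)*(1175) + (-5) = 8759 (no discrepancy)
9. x = 2*(8759) + (2)*(3207) + (-5) = 23927 (in agreement)
Nothing is out of place; the run is error-free.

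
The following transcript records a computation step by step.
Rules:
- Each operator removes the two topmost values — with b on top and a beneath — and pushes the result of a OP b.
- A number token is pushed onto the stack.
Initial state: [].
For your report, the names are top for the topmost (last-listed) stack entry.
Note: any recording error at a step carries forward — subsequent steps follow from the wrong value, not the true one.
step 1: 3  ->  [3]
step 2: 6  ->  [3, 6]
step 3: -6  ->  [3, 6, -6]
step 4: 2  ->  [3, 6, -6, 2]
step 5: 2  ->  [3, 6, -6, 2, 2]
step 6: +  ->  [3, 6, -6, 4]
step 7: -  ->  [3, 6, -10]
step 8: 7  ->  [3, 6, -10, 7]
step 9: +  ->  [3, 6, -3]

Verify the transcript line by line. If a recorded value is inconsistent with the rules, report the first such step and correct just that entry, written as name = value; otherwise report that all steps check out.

Recomputing the run from the initial state:
step 1: [3]
step 2: [3, 6]
step 3: [3, 6, -6]
step 4: [3, 6, -6, 2]
step 5: [3, 6, -6, 2, 2]
step 6: [3, 6, -6, 4]
step 7: [3, 6, -10]
step 8: [3, 6, -10, 7]
step 9: [3, 6, -3]
This matches the transcript at every step.

no error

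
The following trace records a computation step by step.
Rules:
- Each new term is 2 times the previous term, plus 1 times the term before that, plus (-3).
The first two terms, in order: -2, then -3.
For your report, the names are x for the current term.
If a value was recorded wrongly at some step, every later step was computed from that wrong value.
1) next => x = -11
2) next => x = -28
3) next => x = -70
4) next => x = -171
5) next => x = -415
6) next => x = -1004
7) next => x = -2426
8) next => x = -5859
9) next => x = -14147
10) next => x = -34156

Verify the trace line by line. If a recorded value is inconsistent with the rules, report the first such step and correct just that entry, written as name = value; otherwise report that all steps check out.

Recomputing the run from the initial state:
step 1: x = -11
step 2: x = -28
step 3: x = -70
step 4: x = -171
step 5: x = -415
step 6: x = -1004
step 7: x = -2426
step 8: x = -5859
step 9: x = -14147
step 10: x = -34156
This matches the trace at every step.

no error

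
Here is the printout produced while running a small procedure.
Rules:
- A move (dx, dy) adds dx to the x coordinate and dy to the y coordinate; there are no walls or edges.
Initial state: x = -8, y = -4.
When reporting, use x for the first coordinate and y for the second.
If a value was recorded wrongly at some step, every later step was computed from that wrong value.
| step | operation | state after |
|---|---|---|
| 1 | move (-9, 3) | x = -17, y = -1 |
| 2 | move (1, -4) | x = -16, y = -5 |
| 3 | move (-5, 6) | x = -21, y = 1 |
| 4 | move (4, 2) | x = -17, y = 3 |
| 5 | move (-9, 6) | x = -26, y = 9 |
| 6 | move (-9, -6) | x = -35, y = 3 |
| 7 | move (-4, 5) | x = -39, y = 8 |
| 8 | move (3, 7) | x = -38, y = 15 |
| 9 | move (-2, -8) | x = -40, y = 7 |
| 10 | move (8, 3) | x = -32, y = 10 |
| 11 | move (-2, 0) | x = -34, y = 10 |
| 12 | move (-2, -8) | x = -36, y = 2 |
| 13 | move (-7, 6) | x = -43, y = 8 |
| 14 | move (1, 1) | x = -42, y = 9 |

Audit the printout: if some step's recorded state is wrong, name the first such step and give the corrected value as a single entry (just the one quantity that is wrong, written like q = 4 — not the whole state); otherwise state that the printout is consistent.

Step 1: x = -8 + (-9) = -17, y = -4 + (3) = -1 — no discrepancy.
Step 2: x = -17 + (1) = -16, y = -1 + (-4) = -5 — verified.
Step 3: x = -16 + (-5) = -21, y = -5 + (6) = 1 — checks out.
Step 4: x = -21 + (4) = -17, y = 1 + (2) = 3 — consistent with the printout.
Step 5: x = -17 + (-9) = -26, y = 3 + (6) = 9 — exactly as logged.
Step 6: x = -26 + (-9) = -35, y = 9 + (-6) = 3 — exactly as logged.
Step 7: x = -35 + (-4) = -39, y = 3 + (5) = 8 — checks out.
Step 8: x = -39 + (3) = -36, y = 8 + (7) = 15 — first mismatch against the printout.
So the first discrepancy is step 8, where the right value is x = -36.

step 8, x = -36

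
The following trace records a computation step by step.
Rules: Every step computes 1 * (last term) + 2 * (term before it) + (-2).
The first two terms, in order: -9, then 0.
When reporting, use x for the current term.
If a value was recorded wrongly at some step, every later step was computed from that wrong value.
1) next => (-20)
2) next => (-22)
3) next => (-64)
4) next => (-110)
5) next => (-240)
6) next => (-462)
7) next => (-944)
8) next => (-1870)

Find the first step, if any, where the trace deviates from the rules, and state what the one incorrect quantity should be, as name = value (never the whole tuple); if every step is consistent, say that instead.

no error

Step 1: x = 1*(0) + (2)*(-9) + (-2) = -20 — no discrepancy.
Step 2: x = 1*(-20) + (2)*(0) + (-2) = -22 — agrees with the trace.
Step 3: x = 1*(-22) + (2)*(-20) + (-2) = -64 — checks out.
Step 4: x = 1*(-64) + (2)*(-22) + (-2) = -110 — verified.
Step 5: x = 1*(-110) + (2)*(-64) + (-2) = -240 — agrees with the trace.
Step 6: x = 1*(-240) + (2)*(-110) + (-2) = -462 — checks out.
Step 7: x = 1*(-462) + (2)*(-240) + (-2) = -944 — confirmed correct.
Step 8: x = 1*(-944) + (2)*(-462) + (-2) = -1870 — same as recorded.
Every step is consistent.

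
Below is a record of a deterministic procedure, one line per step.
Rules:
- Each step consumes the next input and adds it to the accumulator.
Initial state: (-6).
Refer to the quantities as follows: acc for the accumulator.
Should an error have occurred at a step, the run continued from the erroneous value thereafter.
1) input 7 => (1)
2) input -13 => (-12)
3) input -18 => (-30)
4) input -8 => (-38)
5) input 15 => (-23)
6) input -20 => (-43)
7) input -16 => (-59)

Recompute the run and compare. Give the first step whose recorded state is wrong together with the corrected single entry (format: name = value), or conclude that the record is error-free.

step 1: acc = -6 + 7 = 1 -> checks out
step 2: acc = 1 + -13 = -12 -> matches
step 3: acc = -12 + -18 = -30 -> no discrepancy
step 4: acc = -30 + -8 = -38 -> agrees with the record
step 5: acc = -38 + 15 = -23 -> agrees with the record
step 6: acc = -23 + -20 = -43 -> checks out
step 7: acc = -43 + -16 = -59 -> consistent with the record
No step deviates from the rules.

no error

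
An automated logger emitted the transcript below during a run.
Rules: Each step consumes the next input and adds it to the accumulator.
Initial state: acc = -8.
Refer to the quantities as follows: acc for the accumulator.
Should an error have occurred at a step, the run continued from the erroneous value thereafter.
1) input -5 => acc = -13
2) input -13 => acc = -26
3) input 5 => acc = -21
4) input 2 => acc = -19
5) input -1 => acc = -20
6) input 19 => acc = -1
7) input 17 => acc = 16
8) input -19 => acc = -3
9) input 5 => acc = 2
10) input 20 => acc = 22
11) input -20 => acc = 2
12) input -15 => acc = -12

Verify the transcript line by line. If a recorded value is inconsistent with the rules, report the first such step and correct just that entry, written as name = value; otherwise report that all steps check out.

step 12, acc = -13

step 1: acc = -8 + -5 = -13 -> matches
step 2: acc = -13 + -13 = -26 -> matches
step 3: acc = -26 + 5 = -21 -> confirmed correct
step 4: acc = -21 + 2 = -19 -> checks out
step 5: acc = -19 + -1 = -20 -> same as recorded
step 6: acc = -20 + 19 = -1 -> verified
step 7: acc = -1 + 17 = 16 -> same as recorded
step 8: acc = 16 + -19 = -3 -> exactly as logged
step 9: acc = -3 + 5 = 2 -> matches
step 10: acc = 2 + 20 = 22 -> no discrepancy
step 11: acc = 22 + -20 = 2 -> same as recorded
step 12: acc = 2 + -15 = -13 -> first mismatch against the transcript
The audit stops at step 12: the recorded entry is wrong and should be acc = -13.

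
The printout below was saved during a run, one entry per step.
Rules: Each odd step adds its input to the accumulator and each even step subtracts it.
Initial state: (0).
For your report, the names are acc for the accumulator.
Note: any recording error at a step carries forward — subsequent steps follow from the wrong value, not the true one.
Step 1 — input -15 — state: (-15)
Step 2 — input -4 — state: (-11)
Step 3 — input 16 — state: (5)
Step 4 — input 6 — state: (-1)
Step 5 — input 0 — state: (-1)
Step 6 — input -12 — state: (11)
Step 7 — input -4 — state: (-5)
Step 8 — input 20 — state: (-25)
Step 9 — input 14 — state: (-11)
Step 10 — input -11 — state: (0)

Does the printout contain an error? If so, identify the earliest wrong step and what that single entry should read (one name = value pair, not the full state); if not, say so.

step 7, acc = 7

Step 1: acc = 0 + -15 = -15 — no discrepancy.
Step 2: acc = -15 - -4 = -11 — same as recorded.
Step 3: acc = -11 + 16 = 5 — in agreement.
Step 4: acc = 5 - 6 = -1 — checks out.
Step 5: acc = -1 + 0 = -1 — confirmed correct.
Step 6: acc = -1 - -12 = 11 — no discrepancy.
Step 7: acc = 11 + -4 = 7 — not what was recorded.
Conclusion: step 7 carries the first error; the entry should be acc = 7.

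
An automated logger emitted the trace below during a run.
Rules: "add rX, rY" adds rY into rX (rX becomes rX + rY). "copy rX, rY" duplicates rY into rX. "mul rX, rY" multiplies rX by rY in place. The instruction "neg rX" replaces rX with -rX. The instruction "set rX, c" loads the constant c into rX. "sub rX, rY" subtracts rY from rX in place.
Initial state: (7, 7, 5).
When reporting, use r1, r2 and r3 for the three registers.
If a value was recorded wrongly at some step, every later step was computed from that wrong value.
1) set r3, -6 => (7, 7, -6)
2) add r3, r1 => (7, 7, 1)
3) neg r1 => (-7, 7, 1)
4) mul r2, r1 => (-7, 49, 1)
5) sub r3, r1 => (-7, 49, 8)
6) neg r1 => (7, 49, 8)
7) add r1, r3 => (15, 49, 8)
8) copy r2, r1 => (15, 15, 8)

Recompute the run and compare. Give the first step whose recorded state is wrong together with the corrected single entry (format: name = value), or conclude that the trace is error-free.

Recomputing the run from the initial state:
step 1: r1 = 7, r2 = 7, r3 = -6
step 2: r1 = 7, r2 = 7, r3 = 1
step 3: r1 = -7, r2 = 7, r3 = 1
step 4: r1 = -7, r2 = -49, r3 = 1
step 5: r1 = -7, r2 = -49, r3 = 8
step 6: r1 = 7, r2 = -49, r3 = 8
step 7: r1 = 15, r2 = -49, r3 = 8
step 8: r1 = 15, r2 = 15, r3 = 8
The first disagreement with the trace is at step 4, where the value should be r2 = -49.

step 4, r2 = -49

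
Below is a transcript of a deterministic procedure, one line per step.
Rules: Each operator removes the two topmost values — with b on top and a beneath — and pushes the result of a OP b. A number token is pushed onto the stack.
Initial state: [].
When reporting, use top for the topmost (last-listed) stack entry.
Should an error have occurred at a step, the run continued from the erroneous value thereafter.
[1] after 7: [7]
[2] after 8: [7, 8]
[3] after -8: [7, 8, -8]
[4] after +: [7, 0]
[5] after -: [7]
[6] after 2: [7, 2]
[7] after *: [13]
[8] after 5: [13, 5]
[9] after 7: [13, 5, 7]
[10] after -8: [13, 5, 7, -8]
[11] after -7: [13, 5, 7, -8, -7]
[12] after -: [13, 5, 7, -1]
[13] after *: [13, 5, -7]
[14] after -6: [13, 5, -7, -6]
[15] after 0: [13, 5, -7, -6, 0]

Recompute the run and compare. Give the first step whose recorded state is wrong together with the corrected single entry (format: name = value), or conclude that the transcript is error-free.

step 7, top = 14

step 1: push 7: top = 7 -> matches
step 2: push 8: top = 8 -> checks out
step 3: push -8: top = -8 -> consistent with the transcript
step 4: 8 + -8 = 0 -> exactly as logged
step 5: 7 - 0 = 7 -> checks out
step 6: push 2: top = 2 -> checks out
step 7: 7 * 2 = 14 -> first mismatch against the transcript
So the first discrepancy is step 7, where the right value is top = 14.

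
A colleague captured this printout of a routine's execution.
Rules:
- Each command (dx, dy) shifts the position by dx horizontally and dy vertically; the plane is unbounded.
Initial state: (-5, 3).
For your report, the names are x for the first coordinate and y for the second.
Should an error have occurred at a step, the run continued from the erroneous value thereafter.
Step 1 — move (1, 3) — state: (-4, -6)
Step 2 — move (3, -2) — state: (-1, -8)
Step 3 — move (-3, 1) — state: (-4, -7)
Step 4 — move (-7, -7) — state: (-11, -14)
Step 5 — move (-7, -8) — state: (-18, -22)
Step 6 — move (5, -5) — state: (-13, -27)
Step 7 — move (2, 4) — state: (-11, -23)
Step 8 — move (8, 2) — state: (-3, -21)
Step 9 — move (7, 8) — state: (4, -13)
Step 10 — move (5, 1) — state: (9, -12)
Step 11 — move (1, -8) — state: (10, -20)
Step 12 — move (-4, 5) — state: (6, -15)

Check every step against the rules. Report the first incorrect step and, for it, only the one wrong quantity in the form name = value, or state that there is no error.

step 1, y = 6

Recomputing the run from the initial state:
step 1: x = -4, y = 6
step 2: x = -1, y = 4
step 3: x = -4, y = 5
step 4: x = -11, y = -2
step 5: x = -18, y = -10
step 6: x = -13, y = -15
step 7: x = -11, y = -11
step 8: x = -3, y = -9
step 9: x = 4, y = -1
step 10: x = 9, y = 0
step 11: x = 10, y = -8
step 12: x = 6, y = -3
The first disagreement with the printout is at step 1, where the value should be y = 6.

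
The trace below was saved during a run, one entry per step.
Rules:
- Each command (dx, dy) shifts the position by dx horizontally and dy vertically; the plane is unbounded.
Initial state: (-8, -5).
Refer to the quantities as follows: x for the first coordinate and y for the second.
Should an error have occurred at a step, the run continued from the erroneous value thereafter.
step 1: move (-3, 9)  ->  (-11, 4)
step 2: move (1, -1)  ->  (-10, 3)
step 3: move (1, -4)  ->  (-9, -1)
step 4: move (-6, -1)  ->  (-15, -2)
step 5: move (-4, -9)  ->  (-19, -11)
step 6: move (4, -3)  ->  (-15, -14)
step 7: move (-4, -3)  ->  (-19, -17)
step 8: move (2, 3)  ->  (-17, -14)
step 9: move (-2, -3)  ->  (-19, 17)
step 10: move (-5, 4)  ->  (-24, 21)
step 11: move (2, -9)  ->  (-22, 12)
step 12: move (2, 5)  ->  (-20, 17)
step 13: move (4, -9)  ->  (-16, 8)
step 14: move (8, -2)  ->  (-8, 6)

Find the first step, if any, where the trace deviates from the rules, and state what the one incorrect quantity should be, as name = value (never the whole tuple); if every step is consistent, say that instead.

1. x = -8 + (-3) = -11, y = -5 + (9) = 4 (agrees with the trace)
2. x = -11 + (1) = -10, y = 4 + (-1) = 3 (same as recorded)
3. x = -10 + (1) = -9, y = 3 + (-4) = -1 (matches)
4. x = -9 + (-6) = -15, y = -1 + (-1) = -2 (agrees with the trace)
5. x = -15 + (-4) = -19, y = -2 + (-9) = -11 (exactly as logged)
6. x = -19 + (4) = -15, y = -11 + (-3) = -14 (in agreement)
7. x = -15 + (-4) = -19, y = -14 + (-3) = -17 (checks out)
8. x = -19 + (2) = -17, y = -17 + (3) = -14 (verified)
9. x = -17 + (-2) = -19, y = -14 + (-3) = -17 (this is not what the trace shows)
That makes step 9 the first incorrect line — y = -17 is what it should show.

step 9, y = -17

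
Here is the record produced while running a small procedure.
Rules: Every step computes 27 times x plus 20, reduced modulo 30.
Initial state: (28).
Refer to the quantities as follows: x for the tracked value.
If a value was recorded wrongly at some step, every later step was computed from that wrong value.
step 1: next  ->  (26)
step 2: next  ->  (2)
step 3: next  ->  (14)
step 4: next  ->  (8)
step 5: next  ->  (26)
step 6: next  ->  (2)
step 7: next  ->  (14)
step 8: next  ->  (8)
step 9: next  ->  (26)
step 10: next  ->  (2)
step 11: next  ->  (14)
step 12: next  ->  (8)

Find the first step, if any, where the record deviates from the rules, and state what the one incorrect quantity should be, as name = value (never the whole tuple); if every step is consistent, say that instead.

no error

Step 1: x = (27*28 + 20) mod 30 = 26 — exactly as logged.
Step 2: x = (27*26 + 20) mod 30 = 2 — matches.
Step 3: x = (27*2 + 20) mod 30 = 14 — consistent with the record.
Step 4: x = (27*14 + 20) mod 30 = 8 — in agreement.
Step 5: x = (27*8 + 20) mod 30 = 26 — matches.
Step 6: x = (27*26 + 20) mod 30 = 2 — in agreement.
Step 7: x = (27*2 + 20) mod 30 = 14 — exactly as logged.
Step 8: x = (27*14 + 20) mod 30 = 8 — in agreement.
Step 9: x = (27*8 + 20) mod 30 = 26 — confirmed correct.
Step 10: x = (27*26 + 20) mod 30 = 2 — confirmed correct.
Step 11: x = (27*2 + 20) mod 30 = 14 — verified.
Step 12: x = (27*14 + 20) mod 30 = 8 — confirmed correct.
All entries verified; no error found.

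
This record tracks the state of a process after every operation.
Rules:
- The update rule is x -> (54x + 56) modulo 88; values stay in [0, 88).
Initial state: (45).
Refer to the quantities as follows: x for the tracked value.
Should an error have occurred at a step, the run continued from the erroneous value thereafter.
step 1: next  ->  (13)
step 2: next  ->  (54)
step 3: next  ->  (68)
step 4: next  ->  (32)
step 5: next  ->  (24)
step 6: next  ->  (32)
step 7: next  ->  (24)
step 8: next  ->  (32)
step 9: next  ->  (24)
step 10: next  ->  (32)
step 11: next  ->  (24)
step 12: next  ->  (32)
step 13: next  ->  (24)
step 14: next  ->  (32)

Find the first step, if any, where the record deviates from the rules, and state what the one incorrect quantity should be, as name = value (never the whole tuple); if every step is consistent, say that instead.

1. x = (54*45 + 56) mod 88 = 22 (the record disagrees here)
The audit stops at step 1: the recorded entry is wrong and should be x = 22.

step 1, x = 22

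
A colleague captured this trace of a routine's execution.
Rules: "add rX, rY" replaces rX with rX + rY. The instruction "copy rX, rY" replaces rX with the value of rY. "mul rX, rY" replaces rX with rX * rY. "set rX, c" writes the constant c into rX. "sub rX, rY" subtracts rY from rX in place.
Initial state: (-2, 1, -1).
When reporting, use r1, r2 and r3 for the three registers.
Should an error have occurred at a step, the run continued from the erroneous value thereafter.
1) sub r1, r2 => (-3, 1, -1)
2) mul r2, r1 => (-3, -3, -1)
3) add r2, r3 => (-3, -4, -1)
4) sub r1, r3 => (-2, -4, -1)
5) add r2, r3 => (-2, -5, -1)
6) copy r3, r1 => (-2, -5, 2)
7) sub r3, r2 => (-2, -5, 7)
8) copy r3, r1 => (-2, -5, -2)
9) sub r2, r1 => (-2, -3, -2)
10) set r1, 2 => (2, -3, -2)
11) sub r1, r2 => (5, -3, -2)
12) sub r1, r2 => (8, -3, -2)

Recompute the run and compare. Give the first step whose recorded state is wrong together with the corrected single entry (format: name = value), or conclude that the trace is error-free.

step 6, r3 = -2

Step 1: r1 = -2 - 1 = -3 — matches.
Step 2: r2 = 1 * -3 = -3 — checks out.
Step 3: r2 = -3 + -1 = -4 — same as recorded.
Step 4: r1 = -3 - -1 = -2 — agrees with the trace.
Step 5: r2 = -4 + -1 = -5 — consistent with the trace.
Step 6: r3 = -2 — the recorded entry deviates here.
That makes step 6 the first incorrect line — r3 = -2 is what it should show.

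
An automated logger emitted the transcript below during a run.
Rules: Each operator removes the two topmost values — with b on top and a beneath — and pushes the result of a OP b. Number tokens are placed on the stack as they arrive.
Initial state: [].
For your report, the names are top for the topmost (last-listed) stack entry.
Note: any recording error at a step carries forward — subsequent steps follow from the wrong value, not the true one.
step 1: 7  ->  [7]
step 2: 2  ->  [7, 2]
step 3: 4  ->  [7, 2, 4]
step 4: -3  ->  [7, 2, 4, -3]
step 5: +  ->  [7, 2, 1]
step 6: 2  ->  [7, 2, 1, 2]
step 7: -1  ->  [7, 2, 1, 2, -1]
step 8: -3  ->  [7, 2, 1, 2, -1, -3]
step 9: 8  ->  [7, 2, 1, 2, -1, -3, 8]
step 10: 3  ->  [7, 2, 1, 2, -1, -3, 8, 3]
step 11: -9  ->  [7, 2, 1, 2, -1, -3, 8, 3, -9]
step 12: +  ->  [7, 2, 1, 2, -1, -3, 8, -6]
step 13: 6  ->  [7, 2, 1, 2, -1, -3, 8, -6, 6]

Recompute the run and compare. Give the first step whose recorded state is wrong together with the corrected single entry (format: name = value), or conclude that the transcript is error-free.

no error

1. push 7: top = 7 (consistent with the transcript)
2. push 2: top = 2 (checks out)
3. push 4: top = 4 (consistent with the transcript)
4. push -3: top = -3 (no discrepancy)
5. 4 + -3 = 1 (no discrepancy)
6. push 2: top = 2 (no discrepancy)
7. push -1: top = -1 (exactly as logged)
8. push -3: top = -3 (confirmed correct)
9. push 8: top = 8 (checks out)
10. push 3: top = 3 (agrees with the transcript)
11. push -9: top = -9 (verified)
12. 3 + -9 = -6 (in agreement)
13. push 6: top = 6 (verified)
All steps check out; nothing to correct.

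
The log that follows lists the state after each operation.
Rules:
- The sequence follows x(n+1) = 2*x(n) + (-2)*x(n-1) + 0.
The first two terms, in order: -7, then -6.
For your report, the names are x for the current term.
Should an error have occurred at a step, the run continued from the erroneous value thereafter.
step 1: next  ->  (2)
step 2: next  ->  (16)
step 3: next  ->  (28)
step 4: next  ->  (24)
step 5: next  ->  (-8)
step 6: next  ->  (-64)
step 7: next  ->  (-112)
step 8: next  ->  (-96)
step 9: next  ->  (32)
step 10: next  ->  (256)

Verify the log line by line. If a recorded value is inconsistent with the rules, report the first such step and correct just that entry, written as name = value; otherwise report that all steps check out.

no error

Step 1: x = 2*(-6) + (-2)*(-7) + (0) = 2 — checks out.
Step 2: x = 2*(2) + (-2)*(-6) + (0) = 16 — no discrepancy.
Step 3: x = 2*(16) + (-2)*(2) + (0) = 28 — agrees with the log.
Step 4: x = 2*(28) + (-2)*(16) + (0) = 24 — agrees with the log.
Step 5: x = 2*(24) + (-2)*(28) + (0) = -8 — exactly as logged.
Step 6: x = 2*(-8) + (-2)*(24) + (0) = -64 — in agreement.
Step 7: x = 2*(-64) + (-2)*(-8) + (0) = -112 — in agreement.
Step 8: x = 2*(-112) + (-2)*(-64) + (0) = -96 — same as recorded.
Step 9: x = 2*(-96) + (-2)*(-112) + (0) = 32 — in agreement.
Step 10: x = 2*(32) + (-2)*(-96) + (0) = 256 — agrees with the log.
Every step is consistent.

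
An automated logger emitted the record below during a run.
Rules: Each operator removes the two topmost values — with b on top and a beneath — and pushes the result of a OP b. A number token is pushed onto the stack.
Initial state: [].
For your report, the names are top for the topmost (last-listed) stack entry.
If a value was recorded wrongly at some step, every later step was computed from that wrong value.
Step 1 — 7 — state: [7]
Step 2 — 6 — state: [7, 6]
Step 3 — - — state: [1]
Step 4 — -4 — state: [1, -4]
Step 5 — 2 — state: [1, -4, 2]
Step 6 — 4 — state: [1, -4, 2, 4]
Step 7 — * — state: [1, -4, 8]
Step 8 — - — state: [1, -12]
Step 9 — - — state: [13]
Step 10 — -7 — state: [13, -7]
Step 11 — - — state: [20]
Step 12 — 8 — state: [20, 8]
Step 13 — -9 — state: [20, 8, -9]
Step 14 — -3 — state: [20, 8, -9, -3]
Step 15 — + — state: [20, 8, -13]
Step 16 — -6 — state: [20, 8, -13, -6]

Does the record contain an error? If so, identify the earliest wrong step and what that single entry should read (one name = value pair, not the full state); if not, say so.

Recomputing the run from the initial state:
step 1: [7]
step 2: [7, 6]
step 3: [1]
step 4: [1, -4]
step 5: [1, -4, 2]
step 6: [1, -4, 2, 4]
step 7: [1, -4, 8]
step 8: [1, -12]
step 9: [13]
step 10: [13, -7]
step 11: [20]
step 12: [20, 8]
step 13: [20, 8, -9]
step 14: [20, 8, -9, -3]
step 15: [20, 8, -12]
step 16: [20, 8, -12, -6]
The first disagreement with the record is at step 15, where the value should be top = -12.

step 15, top = -12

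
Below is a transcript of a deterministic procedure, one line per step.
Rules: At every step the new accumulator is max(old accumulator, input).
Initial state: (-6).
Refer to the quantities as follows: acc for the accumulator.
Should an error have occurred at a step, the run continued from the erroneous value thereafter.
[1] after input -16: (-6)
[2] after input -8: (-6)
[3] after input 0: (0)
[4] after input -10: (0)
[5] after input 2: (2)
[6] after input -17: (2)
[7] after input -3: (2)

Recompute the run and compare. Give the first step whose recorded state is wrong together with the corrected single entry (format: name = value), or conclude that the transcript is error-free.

no error

Recomputing the run from the initial state:
step 1: acc = -6
step 2: acc = -6
step 3: acc = 0
step 4: acc = 0
step 5: acc = 2
step 6: acc = 2
step 7: acc = 2
This matches the transcript at every step.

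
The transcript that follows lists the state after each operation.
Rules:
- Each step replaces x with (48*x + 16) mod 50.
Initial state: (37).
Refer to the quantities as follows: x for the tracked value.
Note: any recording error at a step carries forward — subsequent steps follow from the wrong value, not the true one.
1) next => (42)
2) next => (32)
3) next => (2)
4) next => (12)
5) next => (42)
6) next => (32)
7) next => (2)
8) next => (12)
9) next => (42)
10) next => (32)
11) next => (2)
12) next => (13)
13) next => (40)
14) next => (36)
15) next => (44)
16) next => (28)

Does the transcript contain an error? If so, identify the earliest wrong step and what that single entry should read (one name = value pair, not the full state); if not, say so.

step 12, x = 12

Recomputing the run from the initial state:
step 1: x = 42
step 2: x = 32
step 3: x = 2
step 4: x = 12
step 5: x = 42
step 6: x = 32
step 7: x = 2
step 8: x = 12
step 9: x = 42
step 10: x = 32
step 11: x = 2
step 12: x = 12
step 13: x = 42
step 14: x = 32
step 15: x = 2
step 16: x = 12
The first disagreement with the transcript is at step 12, where the value should be x = 12.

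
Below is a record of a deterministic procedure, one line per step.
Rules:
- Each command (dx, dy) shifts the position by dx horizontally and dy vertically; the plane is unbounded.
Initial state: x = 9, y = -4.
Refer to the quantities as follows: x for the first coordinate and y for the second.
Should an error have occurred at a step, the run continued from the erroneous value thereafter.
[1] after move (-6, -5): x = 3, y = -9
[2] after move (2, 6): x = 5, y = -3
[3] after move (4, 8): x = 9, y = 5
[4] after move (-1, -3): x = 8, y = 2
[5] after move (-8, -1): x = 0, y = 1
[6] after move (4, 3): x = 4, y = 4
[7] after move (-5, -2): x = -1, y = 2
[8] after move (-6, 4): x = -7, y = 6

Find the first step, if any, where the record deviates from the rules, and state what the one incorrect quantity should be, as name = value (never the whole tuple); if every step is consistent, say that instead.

1. x = 9 + (-6) = 3, y = -4 + (-5) = -9 (checks out)
2. x = 3 + (2) = 5, y = -9 + (6) = -3 (verified)
3. x = 5 + (4) = 9, y = -3 + (8) = 5 (exactly as logged)
4. x = 9 + (-1) = 8, y = 5 + (-3) = 2 (verified)
5. x = 8 + (-8) = 0, y = 2 + (-1) = 1 (in agreement)
6. x = 0 + (4) = 4, y = 1 + (3) = 4 (matches)
7. x = 4 + (-5) = -1, y = 4 + (-2) = 2 (checks out)
8. x = -1 + (-6) = -7, y = 2 + (4) = 6 (no discrepancy)
No step deviates from the rules.

no error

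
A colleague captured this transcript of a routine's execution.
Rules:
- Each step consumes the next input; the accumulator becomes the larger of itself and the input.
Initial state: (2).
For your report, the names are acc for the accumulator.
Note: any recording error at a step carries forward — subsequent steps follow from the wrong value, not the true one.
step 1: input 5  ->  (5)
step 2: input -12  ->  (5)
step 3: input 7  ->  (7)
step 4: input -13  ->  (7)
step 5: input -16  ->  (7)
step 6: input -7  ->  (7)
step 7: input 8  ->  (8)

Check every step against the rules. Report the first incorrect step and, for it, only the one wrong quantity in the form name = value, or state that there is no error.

1. acc = max(2, 5) = 5 (consistent with the transcript)
2. acc = max(5, -12) = 5 (checks out)
3. acc = max(5, 7) = 7 (consistent with the transcript)
4. acc = max(7, -13) = 7 (checks out)
5. acc = max(7, -16) = 7 (checks out)
6. acc = max(7, -7) = 7 (verified)
7. acc = max(7, 8) = 8 (checks out)
Every step is consistent.

no error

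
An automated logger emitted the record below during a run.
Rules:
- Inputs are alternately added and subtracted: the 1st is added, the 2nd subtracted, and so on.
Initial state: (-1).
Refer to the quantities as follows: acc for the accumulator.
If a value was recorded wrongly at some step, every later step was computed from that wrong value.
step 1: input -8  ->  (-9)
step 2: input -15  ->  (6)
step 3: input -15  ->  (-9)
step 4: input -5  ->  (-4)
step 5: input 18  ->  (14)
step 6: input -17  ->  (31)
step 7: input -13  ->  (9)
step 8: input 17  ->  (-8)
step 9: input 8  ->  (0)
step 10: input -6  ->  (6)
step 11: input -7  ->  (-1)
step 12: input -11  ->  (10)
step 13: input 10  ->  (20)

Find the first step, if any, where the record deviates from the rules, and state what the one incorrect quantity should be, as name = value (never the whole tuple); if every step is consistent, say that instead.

Step 1: acc = -1 + -8 = -9 — same as recorded.
Step 2: acc = -9 - -15 = 6 — same as recorded.
Step 3: acc = 6 + -15 = -9 — exactly as logged.
Step 4: acc = -9 - -5 = -4 — no discrepancy.
Step 5: acc = -4 + 18 = 14 — matches.
Step 6: acc = 14 - -17 = 31 — consistent with the record.
Step 7: acc = 31 + -13 = 18 — the record has a different value.
First incorrect step: 7; the correct value is acc = 18.

step 7, acc = 18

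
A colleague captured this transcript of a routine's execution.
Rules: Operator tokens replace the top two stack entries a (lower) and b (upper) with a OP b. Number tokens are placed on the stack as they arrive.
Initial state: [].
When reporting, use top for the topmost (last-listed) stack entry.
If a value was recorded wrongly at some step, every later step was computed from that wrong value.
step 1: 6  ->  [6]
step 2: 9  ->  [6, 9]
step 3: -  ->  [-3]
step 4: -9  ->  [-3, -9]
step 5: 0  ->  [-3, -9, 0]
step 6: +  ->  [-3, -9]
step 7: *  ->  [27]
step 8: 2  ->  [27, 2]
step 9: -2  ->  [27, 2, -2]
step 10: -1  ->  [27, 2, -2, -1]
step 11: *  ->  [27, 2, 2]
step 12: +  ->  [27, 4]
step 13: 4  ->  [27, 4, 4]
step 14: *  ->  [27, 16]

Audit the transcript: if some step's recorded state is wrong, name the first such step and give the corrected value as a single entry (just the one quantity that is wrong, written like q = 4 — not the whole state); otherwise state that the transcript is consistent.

Recomputing the run from the initial state:
step 1: [6]
step 2: [6, 9]
step 3: [-3]
step 4: [-3, -9]
step 5: [-3, -9, 0]
step 6: [-3, -9]
step 7: [27]
step 8: [27, 2]
step 9: [27, 2, -2]
step 10: [27, 2, -2, -1]
step 11: [27, 2, 2]
step 12: [27, 4]
step 13: [27, 4, 4]
step 14: [27, 16]
This matches the transcript at every step.

no error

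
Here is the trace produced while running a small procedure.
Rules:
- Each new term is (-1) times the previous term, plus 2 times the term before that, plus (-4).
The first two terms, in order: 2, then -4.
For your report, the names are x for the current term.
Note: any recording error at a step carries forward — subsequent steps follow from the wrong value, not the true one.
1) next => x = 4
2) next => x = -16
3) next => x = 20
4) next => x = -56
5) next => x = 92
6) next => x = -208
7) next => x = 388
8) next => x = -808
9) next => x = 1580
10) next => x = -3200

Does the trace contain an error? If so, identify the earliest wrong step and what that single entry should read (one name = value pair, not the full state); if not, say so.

no error

1. x = -1*(-4) + (2)*(2) + (-4) = 4 (confirmed correct)
2. x = -1*(4) + (2)*(-4) + (-4) = -16 (same as recorded)
3. x = -1*(-16) + (2)*(4) + (-4) = 20 (exactly as logged)
4. x = -1*(20) + (2)*(-16) + (-4) = -56 (exactly as logged)
5. x = -1*(-56) + (2)*(20) + (-4) = 92 (no discrepancy)
6. x = -1*(92) + (2)*(-56) + (-4) = -208 (no discrepancy)
7. x = -1*(-208) + (2)*(92) + (-4) = 388 (agrees with the trace)
8. x = -1*(388) + (2)*(-208) + (-4) = -808 (matches)
9. x = -1*(-808) + (2)*(388) + (-4) = 1580 (confirmed correct)
10. x = -1*(1580) + (2)*(-808) + (-4) = -3200 (exactly as logged)
The recomputation confirms every line.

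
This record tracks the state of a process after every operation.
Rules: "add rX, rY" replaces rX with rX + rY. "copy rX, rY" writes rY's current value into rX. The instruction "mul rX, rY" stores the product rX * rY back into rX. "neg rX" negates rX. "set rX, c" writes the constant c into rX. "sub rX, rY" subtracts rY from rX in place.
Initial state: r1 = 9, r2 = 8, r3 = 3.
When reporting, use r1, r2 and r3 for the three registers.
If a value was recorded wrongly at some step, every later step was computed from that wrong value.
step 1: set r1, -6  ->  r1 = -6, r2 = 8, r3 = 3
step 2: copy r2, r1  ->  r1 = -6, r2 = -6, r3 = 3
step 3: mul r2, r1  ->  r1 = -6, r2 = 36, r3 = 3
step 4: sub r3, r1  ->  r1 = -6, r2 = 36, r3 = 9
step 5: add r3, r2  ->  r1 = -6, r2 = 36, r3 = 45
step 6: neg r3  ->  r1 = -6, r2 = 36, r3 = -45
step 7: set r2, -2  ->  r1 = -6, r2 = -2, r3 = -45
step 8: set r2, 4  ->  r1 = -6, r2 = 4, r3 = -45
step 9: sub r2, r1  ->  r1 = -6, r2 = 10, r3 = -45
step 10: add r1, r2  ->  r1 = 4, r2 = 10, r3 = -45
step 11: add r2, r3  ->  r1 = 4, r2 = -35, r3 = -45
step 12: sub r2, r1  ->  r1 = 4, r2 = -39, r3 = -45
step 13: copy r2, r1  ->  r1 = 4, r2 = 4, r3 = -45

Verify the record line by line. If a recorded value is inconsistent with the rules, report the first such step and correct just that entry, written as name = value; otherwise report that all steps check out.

Step 1: r1 = -6 — exactly as logged.
Step 2: r2 = -6 — no discrepancy.
Step 3: r2 = -6 * -6 = 36 — agrees with the record.
Step 4: r3 = 3 - -6 = 9 — same as recorded.
Step 5: r3 = 9 + 36 = 45 — same as recorded.
Step 6: r3 = -(45) = -45 — in agreement.
Step 7: r2 = -2 — confirmed correct.
Step 8: r2 = 4 — checks out.
Step 9: r2 = 4 - -6 = 10 — same as recorded.
Step 10: r1 = -6 + 10 = 4 — matches.
Step 11: r2 = 10 + -45 = -35 — matches.
Step 12: r2 = -35 - 4 = -39 — confirmed correct.
Step 13: r2 = 4 — agrees with the record.
All entries verified; no error found.

no error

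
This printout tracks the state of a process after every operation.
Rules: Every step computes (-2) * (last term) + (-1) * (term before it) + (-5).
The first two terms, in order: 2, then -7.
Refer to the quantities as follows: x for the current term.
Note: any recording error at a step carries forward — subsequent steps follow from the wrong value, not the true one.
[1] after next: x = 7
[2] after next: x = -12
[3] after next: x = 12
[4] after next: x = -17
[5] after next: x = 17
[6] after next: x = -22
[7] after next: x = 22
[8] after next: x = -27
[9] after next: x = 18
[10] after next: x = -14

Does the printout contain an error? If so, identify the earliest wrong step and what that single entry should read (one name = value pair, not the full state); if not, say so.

1. x = -2*(-7) + (-1)*(2) + (-5) = 7 (confirmed correct)
2. x = -2*(7) + (-1)*(-7) + (-5) = -12 (consistent with the printout)
3. x = -2*(-12) + (-1)*(7) + (-5) = 12 (confirmed correct)
4. x = -2*(12) + (-1)*(-12) + (-5) = -17 (consistent with the printout)
5. x = -2*(-17) + (-1)*(12) + (-5) = 17 (no discrepancy)
6. x = -2*(17) + (-1)*(-17) + (-5) = -22 (checks out)
7. x = -2*(-22) + (-1)*(17) + (-5) = 22 (no discrepancy)
8. x = -2*(22) + (-1)*(-22) + (-5) = -27 (in agreement)
9. x = -2*(-27) + (-1)*(22) + (-5) = 27 (the printout disagrees here)
The earliest wrong entry is at step 9: it should read x = 27.

step 9, x = 27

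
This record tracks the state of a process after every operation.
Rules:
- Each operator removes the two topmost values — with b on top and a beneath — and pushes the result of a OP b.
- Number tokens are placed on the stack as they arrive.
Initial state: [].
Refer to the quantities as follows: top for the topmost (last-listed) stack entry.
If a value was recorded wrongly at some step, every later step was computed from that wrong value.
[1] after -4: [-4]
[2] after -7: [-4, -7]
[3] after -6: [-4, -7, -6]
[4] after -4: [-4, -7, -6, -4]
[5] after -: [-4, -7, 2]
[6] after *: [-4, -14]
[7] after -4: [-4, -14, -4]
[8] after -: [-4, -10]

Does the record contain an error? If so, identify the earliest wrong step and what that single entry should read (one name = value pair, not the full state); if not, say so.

step 5, top = -2

Step 1: push -4: top = -4 — same as recorded.
Step 2: push -7: top = -7 — matches.
Step 3: push -6: top = -6 — agrees with the record.
Step 4: push -4: top = -4 — confirmed correct.
Step 5: -6 - -4 = -2 — the record disagrees here.
First incorrect step: 5; the correct value is top = -2.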